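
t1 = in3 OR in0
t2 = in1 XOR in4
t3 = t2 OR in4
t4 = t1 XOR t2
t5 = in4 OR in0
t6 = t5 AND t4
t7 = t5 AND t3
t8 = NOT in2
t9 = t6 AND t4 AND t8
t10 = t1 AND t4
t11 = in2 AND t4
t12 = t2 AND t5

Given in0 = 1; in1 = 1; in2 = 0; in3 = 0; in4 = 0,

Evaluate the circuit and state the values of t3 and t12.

t3 = 1, t12 = 1

t2 = in1 XOR in4 = 1 XOR 0 = 1
t3 = t2 OR in4 = 1 OR 0 = 1
t5 = in4 OR in0 = 0 OR 1 = 1
t12 = t2 AND t5 = 1 AND 1 = 1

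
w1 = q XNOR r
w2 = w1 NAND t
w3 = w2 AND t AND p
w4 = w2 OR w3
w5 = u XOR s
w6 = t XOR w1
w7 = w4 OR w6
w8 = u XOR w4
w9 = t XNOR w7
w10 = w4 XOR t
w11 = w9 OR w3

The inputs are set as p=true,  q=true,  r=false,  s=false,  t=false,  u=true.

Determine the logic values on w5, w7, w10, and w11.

w1 = q XNOR r = true XNOR false = false
w2 = w1 NAND t = false NAND false = true
w3 = w2 AND t AND p = true AND false AND true = false
w4 = w2 OR w3 = true OR false = true
w5 = u XOR s = true XOR false = true
w6 = t XOR w1 = false XOR false = false
w7 = w4 OR w6 = true OR false = true
w9 = t XNOR w7 = false XNOR true = false
w10 = w4 XOR t = true XOR false = true
w11 = w9 OR w3 = false OR false = false

w5 = true; w7 = true; w10 = true; w11 = false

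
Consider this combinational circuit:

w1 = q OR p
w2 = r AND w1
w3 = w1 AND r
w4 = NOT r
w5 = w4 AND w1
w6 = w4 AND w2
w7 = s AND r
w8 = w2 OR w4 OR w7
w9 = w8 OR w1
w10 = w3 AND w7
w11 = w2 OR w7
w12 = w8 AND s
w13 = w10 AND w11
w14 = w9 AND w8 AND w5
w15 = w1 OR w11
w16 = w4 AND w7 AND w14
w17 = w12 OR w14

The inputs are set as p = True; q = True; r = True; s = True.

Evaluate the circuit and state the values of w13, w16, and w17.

w1 = q OR p = True OR True = True
w2 = r AND w1 = True AND True = True
w3 = w1 AND r = True AND True = True
w4 = NOT r = NOT True = False
w5 = w4 AND w1 = False AND True = False
w7 = s AND r = True AND True = True
w8 = w2 OR w4 OR w7 = True OR False OR True = True
w9 = w8 OR w1 = True OR True = True
w10 = w3 AND w7 = True AND True = True
w11 = w2 OR w7 = True OR True = True
w12 = w8 AND s = True AND True = True
w13 = w10 AND w11 = True AND True = True
w14 = w9 AND w8 AND w5 = True AND True AND False = False
w16 = w4 AND w7 AND w14 = False AND True AND False = False
w17 = w12 OR w14 = True OR False = True

w13 = True, w16 = False, w17 = True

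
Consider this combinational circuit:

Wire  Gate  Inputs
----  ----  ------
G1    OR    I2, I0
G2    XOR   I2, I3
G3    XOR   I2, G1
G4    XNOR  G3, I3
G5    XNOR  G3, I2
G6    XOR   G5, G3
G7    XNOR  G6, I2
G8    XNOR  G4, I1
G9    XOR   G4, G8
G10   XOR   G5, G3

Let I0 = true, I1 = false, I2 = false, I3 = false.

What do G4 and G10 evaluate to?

G4 = false  G10 = true

G1 = I2 OR I0 = false OR true = true
G3 = I2 XOR G1 = false XOR true = true
G4 = G3 XNOR I3 = true XNOR false = false
G5 = G3 XNOR I2 = true XNOR false = false
G10 = G5 XOR G3 = false XOR true = true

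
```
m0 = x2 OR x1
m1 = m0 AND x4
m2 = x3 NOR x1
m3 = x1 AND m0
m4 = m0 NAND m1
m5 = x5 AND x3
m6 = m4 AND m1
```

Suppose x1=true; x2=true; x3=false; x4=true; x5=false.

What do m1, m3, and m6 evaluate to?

m1 = true; m3 = true; m6 = false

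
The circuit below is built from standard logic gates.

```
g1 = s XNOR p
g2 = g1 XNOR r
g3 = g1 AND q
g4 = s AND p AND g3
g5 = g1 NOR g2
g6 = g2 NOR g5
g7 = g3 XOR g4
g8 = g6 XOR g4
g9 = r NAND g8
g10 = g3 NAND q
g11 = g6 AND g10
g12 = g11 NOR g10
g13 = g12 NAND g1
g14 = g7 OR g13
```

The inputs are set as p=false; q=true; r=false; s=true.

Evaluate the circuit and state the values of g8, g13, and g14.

g8 = false, g13 = true, g14 = true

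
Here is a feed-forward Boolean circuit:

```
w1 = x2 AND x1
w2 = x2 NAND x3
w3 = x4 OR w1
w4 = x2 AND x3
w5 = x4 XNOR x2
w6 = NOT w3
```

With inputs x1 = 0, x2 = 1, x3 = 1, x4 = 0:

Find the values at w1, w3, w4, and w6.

w1 = x2 AND x1 = 1 AND 0 = 0
w3 = x4 OR w1 = 0 OR 0 = 0
w4 = x2 AND x3 = 1 AND 1 = 1
w6 = NOT w3 = NOT 0 = 1

w1 = 0  w3 = 0  w4 = 1  w6 = 1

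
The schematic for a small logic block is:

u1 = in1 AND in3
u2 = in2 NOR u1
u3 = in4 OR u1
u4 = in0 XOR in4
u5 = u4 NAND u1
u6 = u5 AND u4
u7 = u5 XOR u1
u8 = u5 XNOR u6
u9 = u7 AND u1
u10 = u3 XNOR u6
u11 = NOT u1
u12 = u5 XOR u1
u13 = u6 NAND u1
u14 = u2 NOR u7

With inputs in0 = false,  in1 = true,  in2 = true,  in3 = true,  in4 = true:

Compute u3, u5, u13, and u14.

u1 = in1 AND in3 = true AND true = true
u2 = in2 NOR u1 = true NOR true = false
u3 = in4 OR u1 = true OR true = true
u4 = in0 XOR in4 = false XOR true = true
u5 = u4 NAND u1 = true NAND true = false
u6 = u5 AND u4 = false AND true = false
u7 = u5 XOR u1 = false XOR true = true
u13 = u6 NAND u1 = false NAND true = true
u14 = u2 NOR u7 = false NOR true = false

u3 = true, u5 = false, u13 = true, u14 = false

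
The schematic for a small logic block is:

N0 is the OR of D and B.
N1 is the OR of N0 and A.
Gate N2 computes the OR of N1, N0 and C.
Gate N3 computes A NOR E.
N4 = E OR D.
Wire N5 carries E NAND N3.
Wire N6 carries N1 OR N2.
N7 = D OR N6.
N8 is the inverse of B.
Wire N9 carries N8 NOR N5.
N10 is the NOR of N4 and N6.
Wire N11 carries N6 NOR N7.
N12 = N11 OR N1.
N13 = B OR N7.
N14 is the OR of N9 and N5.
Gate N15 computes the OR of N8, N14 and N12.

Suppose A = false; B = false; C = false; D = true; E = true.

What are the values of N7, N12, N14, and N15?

N0 = D OR B = true OR false = true
N1 = N0 OR A = true OR false = true
N2 = N1 OR N0 OR C = true OR true OR false = true
N3 = A NOR E = false NOR true = false
N5 = E NAND N3 = true NAND false = true
N6 = N1 OR N2 = true OR true = true
N7 = D OR N6 = true OR true = true
N8 = NOT B = NOT false = true
N9 = N8 NOR N5 = true NOR true = false
N11 = N6 NOR N7 = true NOR true = false
N12 = N11 OR N1 = false OR true = true
N14 = N9 OR N5 = false OR true = true
N15 = N8 OR N14 OR N12 = true OR true OR true = true

N7 = true; N12 = true; N14 = true; N15 = true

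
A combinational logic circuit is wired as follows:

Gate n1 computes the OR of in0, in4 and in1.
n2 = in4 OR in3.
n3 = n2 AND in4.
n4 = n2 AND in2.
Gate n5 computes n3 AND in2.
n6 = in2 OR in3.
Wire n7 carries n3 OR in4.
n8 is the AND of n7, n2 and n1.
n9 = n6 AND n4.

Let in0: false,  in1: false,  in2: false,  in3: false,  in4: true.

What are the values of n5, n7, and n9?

n5 = false, n7 = true, n9 = false

n2 = in4 OR in3 = true OR false = true
n3 = n2 AND in4 = true AND true = true
n4 = n2 AND in2 = true AND false = false
n5 = n3 AND in2 = true AND false = false
n6 = in2 OR in3 = false OR false = false
n7 = n3 OR in4 = true OR true = true
n9 = n6 AND n4 = false AND false = false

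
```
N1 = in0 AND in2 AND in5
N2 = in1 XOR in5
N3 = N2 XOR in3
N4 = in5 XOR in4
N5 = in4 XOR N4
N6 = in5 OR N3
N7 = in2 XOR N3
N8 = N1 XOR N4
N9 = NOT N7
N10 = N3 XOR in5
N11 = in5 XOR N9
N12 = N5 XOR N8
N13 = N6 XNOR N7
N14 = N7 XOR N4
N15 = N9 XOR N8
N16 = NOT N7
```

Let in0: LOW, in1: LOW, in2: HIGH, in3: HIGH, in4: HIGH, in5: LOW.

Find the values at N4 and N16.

N4 = HIGH  N16 = HIGH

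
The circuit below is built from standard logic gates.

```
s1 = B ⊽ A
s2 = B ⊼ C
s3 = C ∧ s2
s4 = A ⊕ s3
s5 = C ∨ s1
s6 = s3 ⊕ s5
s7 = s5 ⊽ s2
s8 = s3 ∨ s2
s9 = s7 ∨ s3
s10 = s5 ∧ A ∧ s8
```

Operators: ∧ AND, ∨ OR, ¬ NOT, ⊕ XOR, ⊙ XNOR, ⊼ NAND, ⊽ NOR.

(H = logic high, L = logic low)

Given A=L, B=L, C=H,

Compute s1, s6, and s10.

s1 = H, s6 = L, s10 = L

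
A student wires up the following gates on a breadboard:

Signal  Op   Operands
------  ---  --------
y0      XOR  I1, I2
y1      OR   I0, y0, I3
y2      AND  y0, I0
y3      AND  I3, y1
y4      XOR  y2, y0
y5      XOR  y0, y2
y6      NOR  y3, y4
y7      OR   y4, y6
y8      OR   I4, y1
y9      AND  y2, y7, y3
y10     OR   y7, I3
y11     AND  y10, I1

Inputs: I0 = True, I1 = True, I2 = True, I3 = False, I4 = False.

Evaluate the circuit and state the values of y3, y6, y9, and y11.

y3 = False  y6 = True  y9 = False  y11 = True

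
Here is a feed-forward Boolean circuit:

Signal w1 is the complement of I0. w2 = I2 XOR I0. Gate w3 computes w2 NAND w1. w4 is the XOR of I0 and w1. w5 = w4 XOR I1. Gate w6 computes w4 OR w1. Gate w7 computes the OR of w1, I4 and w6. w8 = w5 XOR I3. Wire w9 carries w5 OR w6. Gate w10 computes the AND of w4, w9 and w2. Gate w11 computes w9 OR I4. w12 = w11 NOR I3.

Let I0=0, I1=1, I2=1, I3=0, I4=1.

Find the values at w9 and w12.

w1 = NOT I0 = NOT 0 = 1
w4 = I0 XOR w1 = 0 XOR 1 = 1
w5 = w4 XOR I1 = 1 XOR 1 = 0
w6 = w4 OR w1 = 1 OR 1 = 1
w9 = w5 OR w6 = 0 OR 1 = 1
w11 = w9 OR I4 = 1 OR 1 = 1
w12 = w11 NOR I3 = 1 NOR 0 = 0

w9 = 1, w12 = 0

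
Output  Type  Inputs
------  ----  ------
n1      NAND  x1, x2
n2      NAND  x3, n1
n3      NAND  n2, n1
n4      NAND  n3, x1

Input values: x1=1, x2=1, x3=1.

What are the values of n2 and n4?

n2 = 1; n4 = 0

n1 = x1 NAND x2 = 1 NAND 1 = 0
n2 = x3 NAND n1 = 1 NAND 0 = 1
n3 = n2 NAND n1 = 1 NAND 0 = 1
n4 = n3 NAND x1 = 1 NAND 1 = 0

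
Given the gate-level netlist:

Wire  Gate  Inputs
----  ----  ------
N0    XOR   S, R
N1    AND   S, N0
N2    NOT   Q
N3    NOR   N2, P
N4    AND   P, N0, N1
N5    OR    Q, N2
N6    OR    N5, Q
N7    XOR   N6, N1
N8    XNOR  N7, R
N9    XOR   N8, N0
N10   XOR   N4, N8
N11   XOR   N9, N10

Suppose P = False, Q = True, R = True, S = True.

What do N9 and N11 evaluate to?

N0 = S XOR R = True XOR True = False
N1 = S AND N0 = True AND False = False
N2 = NOT Q = NOT True = False
N4 = P AND N0 AND N1 = False AND False AND False = False
N5 = Q OR N2 = True OR False = True
N6 = N5 OR Q = True OR True = True
N7 = N6 XOR N1 = True XOR False = True
N8 = N7 XNOR R = True XNOR True = True
N9 = N8 XOR N0 = True XOR False = True
N10 = N4 XOR N8 = False XOR True = True
N11 = N9 XOR N10 = True XOR True = False

N9 = True  N11 = False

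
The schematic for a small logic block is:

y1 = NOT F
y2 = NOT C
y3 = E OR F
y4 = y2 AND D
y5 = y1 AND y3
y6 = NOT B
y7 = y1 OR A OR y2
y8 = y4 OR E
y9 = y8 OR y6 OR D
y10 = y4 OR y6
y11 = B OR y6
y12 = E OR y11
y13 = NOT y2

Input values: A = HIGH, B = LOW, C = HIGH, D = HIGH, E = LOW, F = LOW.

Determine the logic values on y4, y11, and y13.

y2 = NOT C = NOT HIGH = LOW
y4 = y2 AND D = LOW AND HIGH = LOW
y6 = NOT B = NOT LOW = HIGH
y11 = B OR y6 = LOW OR HIGH = HIGH
y13 = NOT y2 = NOT LOW = HIGH

y4 = LOW; y11 = HIGH; y13 = HIGH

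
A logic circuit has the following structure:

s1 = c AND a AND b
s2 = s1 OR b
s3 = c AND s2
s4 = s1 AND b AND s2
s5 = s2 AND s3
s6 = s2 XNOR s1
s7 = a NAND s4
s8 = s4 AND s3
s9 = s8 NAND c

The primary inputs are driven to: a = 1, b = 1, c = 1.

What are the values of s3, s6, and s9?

s3 = 1  s6 = 1  s9 = 0

s1 = c AND a AND b = 1 AND 1 AND 1 = 1
s2 = s1 OR b = 1 OR 1 = 1
s3 = c AND s2 = 1 AND 1 = 1
s4 = s1 AND b AND s2 = 1 AND 1 AND 1 = 1
s6 = s2 XNOR s1 = 1 XNOR 1 = 1
s8 = s4 AND s3 = 1 AND 1 = 1
s9 = s8 NAND c = 1 NAND 1 = 0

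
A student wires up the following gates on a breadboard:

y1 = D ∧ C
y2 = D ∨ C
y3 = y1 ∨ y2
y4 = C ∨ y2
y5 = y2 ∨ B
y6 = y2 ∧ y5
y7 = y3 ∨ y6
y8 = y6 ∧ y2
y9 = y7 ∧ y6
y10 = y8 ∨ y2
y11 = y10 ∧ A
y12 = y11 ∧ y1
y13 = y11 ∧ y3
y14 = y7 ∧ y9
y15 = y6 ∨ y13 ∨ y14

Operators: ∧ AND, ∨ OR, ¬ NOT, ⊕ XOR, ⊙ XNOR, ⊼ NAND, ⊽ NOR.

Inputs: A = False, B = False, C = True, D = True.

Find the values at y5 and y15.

y5 = True; y15 = True

y1 = D AND C = True AND True = True
y2 = D OR C = True OR True = True
y3 = y1 OR y2 = True OR True = True
y5 = y2 OR B = True OR False = True
y6 = y2 AND y5 = True AND True = True
y7 = y3 OR y6 = True OR True = True
y8 = y6 AND y2 = True AND True = True
y9 = y7 AND y6 = True AND True = True
y10 = y8 OR y2 = True OR True = True
y11 = y10 AND A = True AND False = False
y13 = y11 AND y3 = False AND True = False
y14 = y7 AND y9 = True AND True = True
y15 = y6 OR y13 OR y14 = True OR False OR True = True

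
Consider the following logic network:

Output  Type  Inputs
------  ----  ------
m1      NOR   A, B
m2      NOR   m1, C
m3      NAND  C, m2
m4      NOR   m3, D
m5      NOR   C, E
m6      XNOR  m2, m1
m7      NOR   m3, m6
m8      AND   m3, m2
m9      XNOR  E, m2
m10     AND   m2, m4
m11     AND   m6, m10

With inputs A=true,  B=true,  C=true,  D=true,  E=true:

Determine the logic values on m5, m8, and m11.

m5 = false  m8 = false  m11 = false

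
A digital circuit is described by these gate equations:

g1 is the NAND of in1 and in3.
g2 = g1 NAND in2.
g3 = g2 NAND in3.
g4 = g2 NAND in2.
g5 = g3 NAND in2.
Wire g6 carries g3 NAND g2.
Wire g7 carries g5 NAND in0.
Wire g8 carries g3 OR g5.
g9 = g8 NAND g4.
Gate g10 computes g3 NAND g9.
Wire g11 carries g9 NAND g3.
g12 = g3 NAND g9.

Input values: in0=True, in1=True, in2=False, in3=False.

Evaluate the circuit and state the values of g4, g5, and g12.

g4 = True, g5 = True, g12 = True

g1 = in1 NAND in3 = True NAND False = True
g2 = g1 NAND in2 = True NAND False = True
g3 = g2 NAND in3 = True NAND False = True
g4 = g2 NAND in2 = True NAND False = True
g5 = g3 NAND in2 = True NAND False = True
g8 = g3 OR g5 = True OR True = True
g9 = g8 NAND g4 = True NAND True = False
g12 = g3 NAND g9 = True NAND False = True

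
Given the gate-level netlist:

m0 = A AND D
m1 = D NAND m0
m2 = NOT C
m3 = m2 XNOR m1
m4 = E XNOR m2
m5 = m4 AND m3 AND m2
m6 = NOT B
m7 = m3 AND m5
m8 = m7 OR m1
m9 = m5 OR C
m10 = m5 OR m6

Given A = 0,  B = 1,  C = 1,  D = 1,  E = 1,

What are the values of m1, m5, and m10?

m1 = 1; m5 = 0; m10 = 0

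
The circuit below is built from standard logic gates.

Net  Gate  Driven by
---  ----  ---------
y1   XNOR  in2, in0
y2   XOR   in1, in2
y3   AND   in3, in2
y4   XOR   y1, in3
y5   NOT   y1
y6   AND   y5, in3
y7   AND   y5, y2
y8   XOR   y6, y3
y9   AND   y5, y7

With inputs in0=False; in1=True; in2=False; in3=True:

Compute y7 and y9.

y1 = in2 XNOR in0 = False XNOR False = True
y2 = in1 XOR in2 = True XOR False = True
y5 = NOT y1 = NOT True = False
y7 = y5 AND y2 = False AND True = False
y9 = y5 AND y7 = False AND False = False

y7 = False, y9 = False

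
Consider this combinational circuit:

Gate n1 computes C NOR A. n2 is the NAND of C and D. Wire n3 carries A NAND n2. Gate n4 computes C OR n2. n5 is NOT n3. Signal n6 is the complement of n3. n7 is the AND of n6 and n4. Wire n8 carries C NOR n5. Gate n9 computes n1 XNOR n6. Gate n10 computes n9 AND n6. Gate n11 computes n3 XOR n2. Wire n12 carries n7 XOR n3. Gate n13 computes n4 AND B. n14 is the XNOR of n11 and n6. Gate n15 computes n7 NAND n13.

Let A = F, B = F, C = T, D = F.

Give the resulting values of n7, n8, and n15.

n7 = F, n8 = F, n15 = T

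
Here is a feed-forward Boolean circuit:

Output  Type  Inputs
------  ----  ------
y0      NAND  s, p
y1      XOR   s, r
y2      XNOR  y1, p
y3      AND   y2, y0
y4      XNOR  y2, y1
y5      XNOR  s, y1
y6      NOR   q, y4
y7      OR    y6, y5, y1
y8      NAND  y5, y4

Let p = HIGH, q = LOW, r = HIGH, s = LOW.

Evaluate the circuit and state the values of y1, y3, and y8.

y1 = HIGH, y3 = HIGH, y8 = HIGH

y0 = s NAND p = LOW NAND HIGH = HIGH
y1 = s XOR r = LOW XOR HIGH = HIGH
y2 = y1 XNOR p = HIGH XNOR HIGH = HIGH
y3 = y2 AND y0 = HIGH AND HIGH = HIGH
y4 = y2 XNOR y1 = HIGH XNOR HIGH = HIGH
y5 = s XNOR y1 = LOW XNOR HIGH = LOW
y8 = y5 NAND y4 = LOW NAND HIGH = HIGH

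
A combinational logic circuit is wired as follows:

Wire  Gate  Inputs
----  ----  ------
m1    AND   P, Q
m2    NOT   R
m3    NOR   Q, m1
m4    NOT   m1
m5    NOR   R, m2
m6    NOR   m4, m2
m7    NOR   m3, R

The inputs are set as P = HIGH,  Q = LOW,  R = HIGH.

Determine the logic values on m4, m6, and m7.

m4 = HIGH, m6 = LOW, m7 = LOW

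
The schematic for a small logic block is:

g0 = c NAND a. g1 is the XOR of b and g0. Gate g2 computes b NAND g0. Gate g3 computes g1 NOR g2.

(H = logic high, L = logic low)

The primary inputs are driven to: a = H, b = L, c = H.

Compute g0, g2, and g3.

g0 = L; g2 = H; g3 = L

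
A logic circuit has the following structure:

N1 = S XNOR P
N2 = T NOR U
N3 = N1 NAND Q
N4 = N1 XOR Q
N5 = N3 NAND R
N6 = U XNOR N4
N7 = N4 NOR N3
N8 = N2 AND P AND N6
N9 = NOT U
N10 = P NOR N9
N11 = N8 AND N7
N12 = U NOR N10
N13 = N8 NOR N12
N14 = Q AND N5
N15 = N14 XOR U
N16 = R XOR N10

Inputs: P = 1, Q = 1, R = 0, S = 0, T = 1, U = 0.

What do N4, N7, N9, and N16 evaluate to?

N4 = 1; N7 = 0; N9 = 1; N16 = 0

N1 = S XNOR P = 0 XNOR 1 = 0
N3 = N1 NAND Q = 0 NAND 1 = 1
N4 = N1 XOR Q = 0 XOR 1 = 1
N7 = N4 NOR N3 = 1 NOR 1 = 0
N9 = NOT U = NOT 0 = 1
N10 = P NOR N9 = 1 NOR 1 = 0
N16 = R XOR N10 = 0 XOR 0 = 0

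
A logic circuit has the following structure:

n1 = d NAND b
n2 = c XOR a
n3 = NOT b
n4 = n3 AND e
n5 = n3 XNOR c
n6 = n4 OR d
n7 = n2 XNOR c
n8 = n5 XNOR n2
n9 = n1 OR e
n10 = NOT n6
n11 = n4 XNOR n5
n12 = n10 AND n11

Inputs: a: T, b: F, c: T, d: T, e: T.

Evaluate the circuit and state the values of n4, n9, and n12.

n1 = d NAND b = T NAND F = T
n3 = NOT b = NOT F = T
n4 = n3 AND e = T AND T = T
n5 = n3 XNOR c = T XNOR T = T
n6 = n4 OR d = T OR T = T
n9 = n1 OR e = T OR T = T
n10 = NOT n6 = NOT T = F
n11 = n4 XNOR n5 = T XNOR T = T
n12 = n10 AND n11 = F AND T = F

n4 = T, n9 = T, n12 = F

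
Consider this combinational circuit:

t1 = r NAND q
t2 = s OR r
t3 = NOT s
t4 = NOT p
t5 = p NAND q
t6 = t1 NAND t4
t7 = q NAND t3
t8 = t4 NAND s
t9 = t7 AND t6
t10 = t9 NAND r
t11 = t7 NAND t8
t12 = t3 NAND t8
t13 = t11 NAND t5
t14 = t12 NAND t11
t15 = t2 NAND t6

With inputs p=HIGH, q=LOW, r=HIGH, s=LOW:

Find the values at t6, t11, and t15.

t1 = r NAND q = HIGH NAND LOW = HIGH
t2 = s OR r = LOW OR HIGH = HIGH
t3 = NOT s = NOT LOW = HIGH
t4 = NOT p = NOT HIGH = LOW
t6 = t1 NAND t4 = HIGH NAND LOW = HIGH
t7 = q NAND t3 = LOW NAND HIGH = HIGH
t8 = t4 NAND s = LOW NAND LOW = HIGH
t11 = t7 NAND t8 = HIGH NAND HIGH = LOW
t15 = t2 NAND t6 = HIGH NAND HIGH = LOW

t6 = HIGH; t11 = LOW; t15 = LOW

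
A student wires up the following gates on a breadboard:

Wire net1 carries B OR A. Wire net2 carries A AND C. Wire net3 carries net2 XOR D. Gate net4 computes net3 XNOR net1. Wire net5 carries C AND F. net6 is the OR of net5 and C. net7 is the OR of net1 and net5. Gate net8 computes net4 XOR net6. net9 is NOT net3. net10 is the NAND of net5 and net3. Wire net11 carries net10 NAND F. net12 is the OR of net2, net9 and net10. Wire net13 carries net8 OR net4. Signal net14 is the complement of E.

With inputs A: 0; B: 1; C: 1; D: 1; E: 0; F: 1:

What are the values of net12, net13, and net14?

net12 = 0; net13 = 1; net14 = 1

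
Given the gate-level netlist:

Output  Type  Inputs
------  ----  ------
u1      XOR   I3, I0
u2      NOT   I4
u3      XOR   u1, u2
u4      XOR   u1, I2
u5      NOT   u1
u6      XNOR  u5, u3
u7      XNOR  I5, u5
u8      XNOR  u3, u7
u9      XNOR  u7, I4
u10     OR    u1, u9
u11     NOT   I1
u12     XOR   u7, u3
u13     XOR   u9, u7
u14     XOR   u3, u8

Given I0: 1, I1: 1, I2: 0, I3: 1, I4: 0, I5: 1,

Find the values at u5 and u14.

u5 = 1  u14 = 0

u1 = I3 XOR I0 = 1 XOR 1 = 0
u2 = NOT I4 = NOT 0 = 1
u3 = u1 XOR u2 = 0 XOR 1 = 1
u5 = NOT u1 = NOT 0 = 1
u7 = I5 XNOR u5 = 1 XNOR 1 = 1
u8 = u3 XNOR u7 = 1 XNOR 1 = 1
u14 = u3 XOR u8 = 1 XOR 1 = 0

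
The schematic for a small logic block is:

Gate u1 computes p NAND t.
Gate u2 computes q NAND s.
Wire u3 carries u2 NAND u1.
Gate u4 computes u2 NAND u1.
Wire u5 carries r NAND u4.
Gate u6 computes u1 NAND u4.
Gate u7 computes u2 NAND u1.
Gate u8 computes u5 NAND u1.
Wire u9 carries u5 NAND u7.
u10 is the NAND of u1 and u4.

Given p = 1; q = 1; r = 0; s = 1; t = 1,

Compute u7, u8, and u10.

u7 = 1, u8 = 1, u10 = 1

u1 = p NAND t = 1 NAND 1 = 0
u2 = q NAND s = 1 NAND 1 = 0
u4 = u2 NAND u1 = 0 NAND 0 = 1
u5 = r NAND u4 = 0 NAND 1 = 1
u7 = u2 NAND u1 = 0 NAND 0 = 1
u8 = u5 NAND u1 = 1 NAND 0 = 1
u10 = u1 NAND u4 = 0 NAND 1 = 1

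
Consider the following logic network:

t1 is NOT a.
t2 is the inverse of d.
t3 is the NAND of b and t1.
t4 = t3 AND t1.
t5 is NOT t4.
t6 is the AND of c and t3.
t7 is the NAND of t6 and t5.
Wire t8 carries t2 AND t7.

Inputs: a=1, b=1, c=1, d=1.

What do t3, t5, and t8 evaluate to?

t3 = 1  t5 = 1  t8 = 0

t1 = NOT a = NOT 1 = 0
t2 = NOT d = NOT 1 = 0
t3 = b NAND t1 = 1 NAND 0 = 1
t4 = t3 AND t1 = 1 AND 0 = 0
t5 = NOT t4 = NOT 0 = 1
t6 = c AND t3 = 1 AND 1 = 1
t7 = t6 NAND t5 = 1 NAND 1 = 0
t8 = t2 AND t7 = 0 AND 0 = 0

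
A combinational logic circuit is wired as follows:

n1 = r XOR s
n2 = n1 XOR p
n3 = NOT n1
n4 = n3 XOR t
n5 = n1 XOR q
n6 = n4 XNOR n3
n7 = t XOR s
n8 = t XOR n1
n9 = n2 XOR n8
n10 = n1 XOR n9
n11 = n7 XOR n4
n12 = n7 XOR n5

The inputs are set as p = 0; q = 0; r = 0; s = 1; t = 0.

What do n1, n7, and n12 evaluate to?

n1 = 1, n7 = 1, n12 = 0

n1 = r XOR s = 0 XOR 1 = 1
n5 = n1 XOR q = 1 XOR 0 = 1
n7 = t XOR s = 0 XOR 1 = 1
n12 = n7 XOR n5 = 1 XOR 1 = 0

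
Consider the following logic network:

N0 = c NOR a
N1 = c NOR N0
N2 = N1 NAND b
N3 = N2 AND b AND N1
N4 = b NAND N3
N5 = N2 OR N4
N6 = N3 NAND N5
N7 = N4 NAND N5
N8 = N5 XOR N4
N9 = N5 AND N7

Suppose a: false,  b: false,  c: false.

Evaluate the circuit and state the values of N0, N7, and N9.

N0 = true  N7 = false  N9 = false

N0 = c NOR a = false NOR false = true
N1 = c NOR N0 = false NOR true = false
N2 = N1 NAND b = false NAND false = true
N3 = N2 AND b AND N1 = true AND false AND false = false
N4 = b NAND N3 = false NAND false = true
N5 = N2 OR N4 = true OR true = true
N7 = N4 NAND N5 = true NAND true = false
N9 = N5 AND N7 = true AND false = false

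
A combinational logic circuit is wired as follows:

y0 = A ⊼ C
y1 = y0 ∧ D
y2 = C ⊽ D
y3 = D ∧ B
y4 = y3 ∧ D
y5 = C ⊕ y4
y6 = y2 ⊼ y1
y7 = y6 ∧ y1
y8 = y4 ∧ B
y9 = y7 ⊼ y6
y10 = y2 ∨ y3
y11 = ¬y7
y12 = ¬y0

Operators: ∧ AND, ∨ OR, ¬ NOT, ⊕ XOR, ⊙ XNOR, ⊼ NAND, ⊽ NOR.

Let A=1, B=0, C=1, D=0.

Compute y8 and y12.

y0 = A NAND C = 1 NAND 1 = 0
y3 = D AND B = 0 AND 0 = 0
y4 = y3 AND D = 0 AND 0 = 0
y8 = y4 AND B = 0 AND 0 = 0
y12 = NOT y0 = NOT 0 = 1

y8 = 0; y12 = 1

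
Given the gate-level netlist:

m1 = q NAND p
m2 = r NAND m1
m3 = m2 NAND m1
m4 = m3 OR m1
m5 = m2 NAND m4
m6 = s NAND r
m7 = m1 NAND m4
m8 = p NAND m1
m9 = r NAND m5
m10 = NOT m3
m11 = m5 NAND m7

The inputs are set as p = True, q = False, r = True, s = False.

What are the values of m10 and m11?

m1 = q NAND p = False NAND True = True
m2 = r NAND m1 = True NAND True = False
m3 = m2 NAND m1 = False NAND True = True
m4 = m3 OR m1 = True OR True = True
m5 = m2 NAND m4 = False NAND True = True
m7 = m1 NAND m4 = True NAND True = False
m10 = NOT m3 = NOT True = False
m11 = m5 NAND m7 = True NAND False = True

m10 = False; m11 = True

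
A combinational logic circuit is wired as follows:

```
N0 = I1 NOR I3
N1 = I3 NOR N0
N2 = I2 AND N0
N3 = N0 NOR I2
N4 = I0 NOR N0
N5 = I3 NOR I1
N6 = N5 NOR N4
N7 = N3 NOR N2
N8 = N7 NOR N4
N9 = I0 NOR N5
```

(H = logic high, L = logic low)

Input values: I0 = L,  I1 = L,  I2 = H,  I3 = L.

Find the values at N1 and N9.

N1 = L, N9 = L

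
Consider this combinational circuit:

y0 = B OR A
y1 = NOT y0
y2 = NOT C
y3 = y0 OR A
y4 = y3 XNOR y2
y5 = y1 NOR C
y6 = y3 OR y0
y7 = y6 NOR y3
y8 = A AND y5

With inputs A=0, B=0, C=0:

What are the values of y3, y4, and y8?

y0 = B OR A = 0 OR 0 = 0
y1 = NOT y0 = NOT 0 = 1
y2 = NOT C = NOT 0 = 1
y3 = y0 OR A = 0 OR 0 = 0
y4 = y3 XNOR y2 = 0 XNOR 1 = 0
y5 = y1 NOR C = 1 NOR 0 = 0
y8 = A AND y5 = 0 AND 0 = 0

y3 = 0; y4 = 0; y8 = 0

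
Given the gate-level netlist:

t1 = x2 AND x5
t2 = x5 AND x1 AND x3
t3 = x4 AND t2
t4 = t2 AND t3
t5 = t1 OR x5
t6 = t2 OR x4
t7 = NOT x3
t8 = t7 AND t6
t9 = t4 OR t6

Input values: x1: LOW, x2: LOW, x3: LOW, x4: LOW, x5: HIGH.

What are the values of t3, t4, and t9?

t3 = LOW; t4 = LOW; t9 = LOW

t2 = x5 AND x1 AND x3 = HIGH AND LOW AND LOW = LOW
t3 = x4 AND t2 = LOW AND LOW = LOW
t4 = t2 AND t3 = LOW AND LOW = LOW
t6 = t2 OR x4 = LOW OR LOW = LOW
t9 = t4 OR t6 = LOW OR LOW = LOW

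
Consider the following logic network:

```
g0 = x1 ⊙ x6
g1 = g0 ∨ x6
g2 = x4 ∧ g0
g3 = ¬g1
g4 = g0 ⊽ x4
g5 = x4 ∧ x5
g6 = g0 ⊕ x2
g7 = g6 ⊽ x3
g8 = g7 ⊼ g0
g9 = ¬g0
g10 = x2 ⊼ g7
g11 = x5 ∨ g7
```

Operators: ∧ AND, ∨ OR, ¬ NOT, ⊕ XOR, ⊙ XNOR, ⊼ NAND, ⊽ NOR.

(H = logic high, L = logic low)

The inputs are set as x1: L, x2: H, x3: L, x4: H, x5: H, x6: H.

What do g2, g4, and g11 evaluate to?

g2 = L  g4 = L  g11 = H

g0 = x1 XNOR x6 = L XNOR H = L
g2 = x4 AND g0 = H AND L = L
g4 = g0 NOR x4 = L NOR H = L
g6 = g0 XOR x2 = L XOR H = H
g7 = g6 NOR x3 = H NOR L = L
g11 = x5 OR g7 = H OR L = H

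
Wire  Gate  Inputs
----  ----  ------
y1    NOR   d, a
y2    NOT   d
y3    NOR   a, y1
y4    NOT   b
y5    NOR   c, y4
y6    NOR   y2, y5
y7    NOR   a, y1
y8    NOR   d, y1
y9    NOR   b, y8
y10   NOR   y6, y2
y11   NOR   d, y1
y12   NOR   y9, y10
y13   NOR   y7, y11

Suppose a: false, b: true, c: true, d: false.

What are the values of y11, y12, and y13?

y1 = d NOR a = false NOR false = true
y2 = NOT d = NOT false = true
y4 = NOT b = NOT true = false
y5 = c NOR y4 = true NOR false = false
y6 = y2 NOR y5 = true NOR false = false
y7 = a NOR y1 = false NOR true = false
y8 = d NOR y1 = false NOR true = false
y9 = b NOR y8 = true NOR false = false
y10 = y6 NOR y2 = false NOR true = false
y11 = d NOR y1 = false NOR true = false
y12 = y9 NOR y10 = false NOR false = true
y13 = y7 NOR y11 = false NOR false = true

y11 = false; y12 = true; y13 = true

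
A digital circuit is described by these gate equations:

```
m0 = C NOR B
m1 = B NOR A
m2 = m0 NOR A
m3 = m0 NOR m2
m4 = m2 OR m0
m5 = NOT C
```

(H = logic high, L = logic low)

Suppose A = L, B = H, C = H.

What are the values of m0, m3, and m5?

m0 = C NOR B = H NOR H = L
m2 = m0 NOR A = L NOR L = H
m3 = m0 NOR m2 = L NOR H = L
m5 = NOT C = NOT H = L

m0 = L, m3 = L, m5 = L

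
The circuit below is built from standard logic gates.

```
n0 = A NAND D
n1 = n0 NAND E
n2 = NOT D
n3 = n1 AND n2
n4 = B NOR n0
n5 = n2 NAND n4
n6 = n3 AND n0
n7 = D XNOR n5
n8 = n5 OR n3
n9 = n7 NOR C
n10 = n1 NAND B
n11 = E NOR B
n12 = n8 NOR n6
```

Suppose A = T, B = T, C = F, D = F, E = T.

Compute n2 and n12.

n2 = T, n12 = F

n0 = A NAND D = T NAND F = T
n1 = n0 NAND E = T NAND T = F
n2 = NOT D = NOT F = T
n3 = n1 AND n2 = F AND T = F
n4 = B NOR n0 = T NOR T = F
n5 = n2 NAND n4 = T NAND F = T
n6 = n3 AND n0 = F AND T = F
n8 = n5 OR n3 = T OR F = T
n12 = n8 NOR n6 = T NOR F = F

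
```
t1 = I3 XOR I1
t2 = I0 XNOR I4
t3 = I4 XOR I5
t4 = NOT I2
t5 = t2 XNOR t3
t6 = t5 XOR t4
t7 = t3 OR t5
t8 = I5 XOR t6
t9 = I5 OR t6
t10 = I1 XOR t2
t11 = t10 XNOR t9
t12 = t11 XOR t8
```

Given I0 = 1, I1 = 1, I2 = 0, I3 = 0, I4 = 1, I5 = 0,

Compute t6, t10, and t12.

t2 = I0 XNOR I4 = 1 XNOR 1 = 1
t3 = I4 XOR I5 = 1 XOR 0 = 1
t4 = NOT I2 = NOT 0 = 1
t5 = t2 XNOR t3 = 1 XNOR 1 = 1
t6 = t5 XOR t4 = 1 XOR 1 = 0
t8 = I5 XOR t6 = 0 XOR 0 = 0
t9 = I5 OR t6 = 0 OR 0 = 0
t10 = I1 XOR t2 = 1 XOR 1 = 0
t11 = t10 XNOR t9 = 0 XNOR 0 = 1
t12 = t11 XOR t8 = 1 XOR 0 = 1

t6 = 0; t10 = 0; t12 = 1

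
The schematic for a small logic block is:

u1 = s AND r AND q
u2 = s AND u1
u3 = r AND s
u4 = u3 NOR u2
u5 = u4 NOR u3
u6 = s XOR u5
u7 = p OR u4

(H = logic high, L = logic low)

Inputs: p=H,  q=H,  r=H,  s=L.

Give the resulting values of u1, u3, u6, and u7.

u1 = L, u3 = L, u6 = L, u7 = H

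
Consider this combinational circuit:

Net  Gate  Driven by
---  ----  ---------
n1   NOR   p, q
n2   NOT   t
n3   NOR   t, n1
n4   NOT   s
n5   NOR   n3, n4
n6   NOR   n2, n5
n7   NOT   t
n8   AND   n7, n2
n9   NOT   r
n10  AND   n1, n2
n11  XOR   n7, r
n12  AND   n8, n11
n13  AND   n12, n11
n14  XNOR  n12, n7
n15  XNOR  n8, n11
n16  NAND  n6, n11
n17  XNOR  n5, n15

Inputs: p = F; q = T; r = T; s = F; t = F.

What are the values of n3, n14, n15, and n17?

n3 = T; n14 = F; n15 = F; n17 = T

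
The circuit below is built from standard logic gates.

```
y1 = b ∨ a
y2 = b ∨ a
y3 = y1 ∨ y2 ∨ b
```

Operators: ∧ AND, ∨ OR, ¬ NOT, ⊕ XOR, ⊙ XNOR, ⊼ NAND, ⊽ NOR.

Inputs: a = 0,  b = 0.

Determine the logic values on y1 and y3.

y1 = 0, y3 = 0

y1 = b OR a = 0 OR 0 = 0
y2 = b OR a = 0 OR 0 = 0
y3 = y1 OR y2 OR b = 0 OR 0 OR 0 = 0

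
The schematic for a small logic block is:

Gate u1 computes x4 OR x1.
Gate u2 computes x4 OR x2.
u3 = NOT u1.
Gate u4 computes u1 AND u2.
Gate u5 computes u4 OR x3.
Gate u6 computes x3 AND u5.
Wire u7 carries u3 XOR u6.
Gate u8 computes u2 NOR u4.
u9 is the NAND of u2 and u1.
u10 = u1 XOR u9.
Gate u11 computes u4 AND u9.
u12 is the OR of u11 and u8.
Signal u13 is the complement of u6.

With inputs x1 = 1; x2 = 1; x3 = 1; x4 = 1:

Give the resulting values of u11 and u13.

u11 = 0, u13 = 0

u1 = x4 OR x1 = 1 OR 1 = 1
u2 = x4 OR x2 = 1 OR 1 = 1
u4 = u1 AND u2 = 1 AND 1 = 1
u5 = u4 OR x3 = 1 OR 1 = 1
u6 = x3 AND u5 = 1 AND 1 = 1
u9 = u2 NAND u1 = 1 NAND 1 = 0
u11 = u4 AND u9 = 1 AND 0 = 0
u13 = NOT u6 = NOT 1 = 0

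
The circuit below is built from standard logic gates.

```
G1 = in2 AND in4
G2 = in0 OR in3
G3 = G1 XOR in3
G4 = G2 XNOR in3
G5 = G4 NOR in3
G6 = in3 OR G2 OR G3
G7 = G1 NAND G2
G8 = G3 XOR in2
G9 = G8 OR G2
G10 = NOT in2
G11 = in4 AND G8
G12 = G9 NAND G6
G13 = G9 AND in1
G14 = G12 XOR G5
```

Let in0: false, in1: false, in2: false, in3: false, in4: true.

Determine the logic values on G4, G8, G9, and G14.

G1 = in2 AND in4 = false AND true = false
G2 = in0 OR in3 = false OR false = false
G3 = G1 XOR in3 = false XOR false = false
G4 = G2 XNOR in3 = false XNOR false = true
G5 = G4 NOR in3 = true NOR false = false
G6 = in3 OR G2 OR G3 = false OR false OR false = false
G8 = G3 XOR in2 = false XOR false = false
G9 = G8 OR G2 = false OR false = false
G12 = G9 NAND G6 = false NAND false = true
G14 = G12 XOR G5 = true XOR false = true

G4 = true, G8 = false, G9 = false, G14 = true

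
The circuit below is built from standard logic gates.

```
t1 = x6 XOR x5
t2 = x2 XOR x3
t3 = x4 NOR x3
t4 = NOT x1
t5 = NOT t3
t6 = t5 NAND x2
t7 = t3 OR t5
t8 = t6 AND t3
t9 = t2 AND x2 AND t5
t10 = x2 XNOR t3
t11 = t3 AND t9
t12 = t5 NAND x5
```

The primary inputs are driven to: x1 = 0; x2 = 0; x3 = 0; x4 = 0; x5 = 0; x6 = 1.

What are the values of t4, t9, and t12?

t4 = 1  t9 = 0  t12 = 1

t2 = x2 XOR x3 = 0 XOR 0 = 0
t3 = x4 NOR x3 = 0 NOR 0 = 1
t4 = NOT x1 = NOT 0 = 1
t5 = NOT t3 = NOT 1 = 0
t9 = t2 AND x2 AND t5 = 0 AND 0 AND 0 = 0
t12 = t5 NAND x5 = 0 NAND 0 = 1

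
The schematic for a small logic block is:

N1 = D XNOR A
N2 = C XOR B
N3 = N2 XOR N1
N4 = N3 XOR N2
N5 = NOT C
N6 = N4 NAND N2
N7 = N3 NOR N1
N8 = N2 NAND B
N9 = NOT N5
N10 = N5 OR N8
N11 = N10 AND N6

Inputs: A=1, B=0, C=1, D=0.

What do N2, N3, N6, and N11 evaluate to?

N2 = 1; N3 = 1; N6 = 1; N11 = 1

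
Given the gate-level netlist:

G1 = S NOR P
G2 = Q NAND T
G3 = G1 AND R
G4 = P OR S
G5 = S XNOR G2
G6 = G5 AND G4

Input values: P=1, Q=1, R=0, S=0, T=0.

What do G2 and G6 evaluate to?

G2 = Q NAND T = 1 NAND 0 = 1
G4 = P OR S = 1 OR 0 = 1
G5 = S XNOR G2 = 0 XNOR 1 = 0
G6 = G5 AND G4 = 0 AND 1 = 0

G2 = 1, G6 = 0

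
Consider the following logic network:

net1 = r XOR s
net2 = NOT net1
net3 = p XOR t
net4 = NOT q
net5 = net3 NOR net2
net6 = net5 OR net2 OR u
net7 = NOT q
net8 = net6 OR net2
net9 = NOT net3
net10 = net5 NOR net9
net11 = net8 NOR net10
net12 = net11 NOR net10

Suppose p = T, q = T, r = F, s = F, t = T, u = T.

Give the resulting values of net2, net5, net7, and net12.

net1 = r XOR s = F XOR F = F
net2 = NOT net1 = NOT F = T
net3 = p XOR t = T XOR T = F
net5 = net3 NOR net2 = F NOR T = F
net6 = net5 OR net2 OR u = F OR T OR T = T
net7 = NOT q = NOT T = F
net8 = net6 OR net2 = T OR T = T
net9 = NOT net3 = NOT F = T
net10 = net5 NOR net9 = F NOR T = F
net11 = net8 NOR net10 = T NOR F = F
net12 = net11 NOR net10 = F NOR F = T

net2 = T, net5 = F, net7 = F, net12 = T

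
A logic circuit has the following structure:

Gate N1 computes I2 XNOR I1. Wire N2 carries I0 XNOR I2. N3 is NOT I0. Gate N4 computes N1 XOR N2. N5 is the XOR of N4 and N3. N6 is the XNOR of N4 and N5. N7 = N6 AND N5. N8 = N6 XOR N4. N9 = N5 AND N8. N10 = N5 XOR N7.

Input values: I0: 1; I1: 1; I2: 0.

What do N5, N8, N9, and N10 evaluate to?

N1 = I2 XNOR I1 = 0 XNOR 1 = 0
N2 = I0 XNOR I2 = 1 XNOR 0 = 0
N3 = NOT I0 = NOT 1 = 0
N4 = N1 XOR N2 = 0 XOR 0 = 0
N5 = N4 XOR N3 = 0 XOR 0 = 0
N6 = N4 XNOR N5 = 0 XNOR 0 = 1
N7 = N6 AND N5 = 1 AND 0 = 0
N8 = N6 XOR N4 = 1 XOR 0 = 1
N9 = N5 AND N8 = 0 AND 1 = 0
N10 = N5 XOR N7 = 0 XOR 0 = 0

N5 = 0, N8 = 1, N9 = 0, N10 = 0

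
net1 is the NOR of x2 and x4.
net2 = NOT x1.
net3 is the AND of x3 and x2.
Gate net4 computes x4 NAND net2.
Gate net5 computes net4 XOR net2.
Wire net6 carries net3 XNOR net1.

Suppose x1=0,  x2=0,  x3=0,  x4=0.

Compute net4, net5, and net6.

net1 = x2 NOR x4 = 0 NOR 0 = 1
net2 = NOT x1 = NOT 0 = 1
net3 = x3 AND x2 = 0 AND 0 = 0
net4 = x4 NAND net2 = 0 NAND 1 = 1
net5 = net4 XOR net2 = 1 XOR 1 = 0
net6 = net3 XNOR net1 = 0 XNOR 1 = 0

net4 = 1, net5 = 0, net6 = 0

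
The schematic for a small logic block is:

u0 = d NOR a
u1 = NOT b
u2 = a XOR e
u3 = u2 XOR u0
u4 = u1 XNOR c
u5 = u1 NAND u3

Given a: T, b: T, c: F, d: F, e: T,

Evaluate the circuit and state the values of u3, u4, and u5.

u0 = d NOR a = F NOR T = F
u1 = NOT b = NOT T = F
u2 = a XOR e = T XOR T = F
u3 = u2 XOR u0 = F XOR F = F
u4 = u1 XNOR c = F XNOR F = T
u5 = u1 NAND u3 = F NAND F = T

u3 = F, u4 = T, u5 = T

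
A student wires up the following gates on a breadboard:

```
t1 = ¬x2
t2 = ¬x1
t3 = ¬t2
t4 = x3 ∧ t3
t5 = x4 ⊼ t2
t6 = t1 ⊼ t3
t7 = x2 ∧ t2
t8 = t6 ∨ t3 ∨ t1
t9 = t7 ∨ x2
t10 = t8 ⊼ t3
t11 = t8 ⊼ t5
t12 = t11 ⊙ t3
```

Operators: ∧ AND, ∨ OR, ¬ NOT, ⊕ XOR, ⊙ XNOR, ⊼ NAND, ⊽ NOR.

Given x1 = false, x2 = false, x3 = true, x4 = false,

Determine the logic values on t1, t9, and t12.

t1 = NOT x2 = NOT false = true
t2 = NOT x1 = NOT false = true
t3 = NOT t2 = NOT true = false
t5 = x4 NAND t2 = false NAND true = true
t6 = t1 NAND t3 = true NAND false = true
t7 = x2 AND t2 = false AND true = false
t8 = t6 OR t3 OR t1 = true OR false OR true = true
t9 = t7 OR x2 = false OR false = false
t11 = t8 NAND t5 = true NAND true = false
t12 = t11 XNOR t3 = false XNOR false = true

t1 = true  t9 = false  t12 = true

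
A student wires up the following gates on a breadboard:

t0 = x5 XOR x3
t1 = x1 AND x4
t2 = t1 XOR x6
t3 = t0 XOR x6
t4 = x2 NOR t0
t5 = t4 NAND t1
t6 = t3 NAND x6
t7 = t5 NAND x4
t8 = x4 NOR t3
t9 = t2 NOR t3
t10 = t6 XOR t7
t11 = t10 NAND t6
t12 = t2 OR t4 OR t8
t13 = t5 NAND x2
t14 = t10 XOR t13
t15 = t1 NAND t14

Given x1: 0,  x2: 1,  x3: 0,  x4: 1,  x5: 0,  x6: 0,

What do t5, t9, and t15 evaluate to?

t5 = 1, t9 = 1, t15 = 1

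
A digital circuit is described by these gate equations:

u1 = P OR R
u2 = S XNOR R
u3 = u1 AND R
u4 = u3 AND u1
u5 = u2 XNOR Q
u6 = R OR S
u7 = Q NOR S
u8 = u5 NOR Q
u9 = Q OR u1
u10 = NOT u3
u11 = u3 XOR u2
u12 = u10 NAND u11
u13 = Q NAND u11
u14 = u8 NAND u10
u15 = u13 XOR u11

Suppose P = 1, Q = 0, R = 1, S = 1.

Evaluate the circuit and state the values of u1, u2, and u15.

u1 = 1, u2 = 1, u15 = 1

u1 = P OR R = 1 OR 1 = 1
u2 = S XNOR R = 1 XNOR 1 = 1
u3 = u1 AND R = 1 AND 1 = 1
u11 = u3 XOR u2 = 1 XOR 1 = 0
u13 = Q NAND u11 = 0 NAND 0 = 1
u15 = u13 XOR u11 = 1 XOR 0 = 1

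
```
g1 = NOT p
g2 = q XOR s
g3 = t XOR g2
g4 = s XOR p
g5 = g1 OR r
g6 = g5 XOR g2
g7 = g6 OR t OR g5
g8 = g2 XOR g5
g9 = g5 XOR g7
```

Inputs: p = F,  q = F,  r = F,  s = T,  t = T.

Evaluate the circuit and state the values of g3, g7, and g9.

g1 = NOT p = NOT F = T
g2 = q XOR s = F XOR T = T
g3 = t XOR g2 = T XOR T = F
g5 = g1 OR r = T OR F = T
g6 = g5 XOR g2 = T XOR T = F
g7 = g6 OR t OR g5 = F OR T OR T = T
g9 = g5 XOR g7 = T XOR T = F

g3 = F; g7 = T; g9 = F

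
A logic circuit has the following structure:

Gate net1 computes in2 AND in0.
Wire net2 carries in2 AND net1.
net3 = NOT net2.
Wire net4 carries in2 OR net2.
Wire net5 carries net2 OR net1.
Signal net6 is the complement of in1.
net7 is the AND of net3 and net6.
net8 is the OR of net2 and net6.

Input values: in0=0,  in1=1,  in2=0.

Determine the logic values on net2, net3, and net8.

net2 = 0, net3 = 1, net8 = 0

net1 = in2 AND in0 = 0 AND 0 = 0
net2 = in2 AND net1 = 0 AND 0 = 0
net3 = NOT net2 = NOT 0 = 1
net6 = NOT in1 = NOT 1 = 0
net8 = net2 OR net6 = 0 OR 0 = 0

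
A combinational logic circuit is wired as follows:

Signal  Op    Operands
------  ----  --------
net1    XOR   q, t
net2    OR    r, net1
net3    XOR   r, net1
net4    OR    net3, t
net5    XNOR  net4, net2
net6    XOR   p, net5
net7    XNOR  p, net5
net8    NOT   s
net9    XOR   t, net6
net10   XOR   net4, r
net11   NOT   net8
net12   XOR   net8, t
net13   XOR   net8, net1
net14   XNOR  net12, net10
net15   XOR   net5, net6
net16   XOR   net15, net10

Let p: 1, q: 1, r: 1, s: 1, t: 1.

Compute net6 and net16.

net6 = 0, net16 = 1

net1 = q XOR t = 1 XOR 1 = 0
net2 = r OR net1 = 1 OR 0 = 1
net3 = r XOR net1 = 1 XOR 0 = 1
net4 = net3 OR t = 1 OR 1 = 1
net5 = net4 XNOR net2 = 1 XNOR 1 = 1
net6 = p XOR net5 = 1 XOR 1 = 0
net10 = net4 XOR r = 1 XOR 1 = 0
net15 = net5 XOR net6 = 1 XOR 0 = 1
net16 = net15 XOR net10 = 1 XOR 0 = 1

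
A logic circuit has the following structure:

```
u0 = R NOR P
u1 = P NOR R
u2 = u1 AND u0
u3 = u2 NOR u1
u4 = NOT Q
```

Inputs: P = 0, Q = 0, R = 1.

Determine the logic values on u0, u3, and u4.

u0 = R NOR P = 1 NOR 0 = 0
u1 = P NOR R = 0 NOR 1 = 0
u2 = u1 AND u0 = 0 AND 0 = 0
u3 = u2 NOR u1 = 0 NOR 0 = 1
u4 = NOT Q = NOT 0 = 1

u0 = 0; u3 = 1; u4 = 1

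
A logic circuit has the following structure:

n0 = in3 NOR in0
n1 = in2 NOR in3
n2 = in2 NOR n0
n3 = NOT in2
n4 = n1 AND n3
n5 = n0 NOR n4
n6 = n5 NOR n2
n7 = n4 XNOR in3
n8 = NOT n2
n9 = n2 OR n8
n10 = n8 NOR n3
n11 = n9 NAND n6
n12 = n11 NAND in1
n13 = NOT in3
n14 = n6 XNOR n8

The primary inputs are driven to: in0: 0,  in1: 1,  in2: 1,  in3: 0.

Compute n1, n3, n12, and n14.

n0 = in3 NOR in0 = 0 NOR 0 = 1
n1 = in2 NOR in3 = 1 NOR 0 = 0
n2 = in2 NOR n0 = 1 NOR 1 = 0
n3 = NOT in2 = NOT 1 = 0
n4 = n1 AND n3 = 0 AND 0 = 0
n5 = n0 NOR n4 = 1 NOR 0 = 0
n6 = n5 NOR n2 = 0 NOR 0 = 1
n8 = NOT n2 = NOT 0 = 1
n9 = n2 OR n8 = 0 OR 1 = 1
n11 = n9 NAND n6 = 1 NAND 1 = 0
n12 = n11 NAND in1 = 0 NAND 1 = 1
n14 = n6 XNOR n8 = 1 XNOR 1 = 1

n1 = 0, n3 = 0, n12 = 1, n14 = 1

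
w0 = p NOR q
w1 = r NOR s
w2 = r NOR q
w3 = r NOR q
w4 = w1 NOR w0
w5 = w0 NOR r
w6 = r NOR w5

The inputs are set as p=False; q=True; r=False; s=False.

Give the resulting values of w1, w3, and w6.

w0 = p NOR q = False NOR True = False
w1 = r NOR s = False NOR False = True
w3 = r NOR q = False NOR True = False
w5 = w0 NOR r = False NOR False = True
w6 = r NOR w5 = False NOR True = False

w1 = True, w3 = False, w6 = False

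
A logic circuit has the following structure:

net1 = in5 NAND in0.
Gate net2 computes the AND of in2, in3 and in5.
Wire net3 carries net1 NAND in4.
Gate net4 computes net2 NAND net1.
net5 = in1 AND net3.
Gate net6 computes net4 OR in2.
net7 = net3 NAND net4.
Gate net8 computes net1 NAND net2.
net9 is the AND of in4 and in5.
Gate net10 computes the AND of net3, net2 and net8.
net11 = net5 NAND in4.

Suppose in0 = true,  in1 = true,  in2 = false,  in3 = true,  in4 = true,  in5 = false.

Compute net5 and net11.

net5 = false, net11 = true

net1 = in5 NAND in0 = false NAND true = true
net3 = net1 NAND in4 = true NAND true = false
net5 = in1 AND net3 = true AND false = false
net11 = net5 NAND in4 = false NAND true = true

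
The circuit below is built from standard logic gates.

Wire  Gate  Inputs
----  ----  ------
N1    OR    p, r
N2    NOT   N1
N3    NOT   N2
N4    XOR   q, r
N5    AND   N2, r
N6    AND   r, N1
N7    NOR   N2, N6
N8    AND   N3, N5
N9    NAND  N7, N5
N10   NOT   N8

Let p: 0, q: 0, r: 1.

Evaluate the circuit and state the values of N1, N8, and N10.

N1 = 1; N8 = 0; N10 = 1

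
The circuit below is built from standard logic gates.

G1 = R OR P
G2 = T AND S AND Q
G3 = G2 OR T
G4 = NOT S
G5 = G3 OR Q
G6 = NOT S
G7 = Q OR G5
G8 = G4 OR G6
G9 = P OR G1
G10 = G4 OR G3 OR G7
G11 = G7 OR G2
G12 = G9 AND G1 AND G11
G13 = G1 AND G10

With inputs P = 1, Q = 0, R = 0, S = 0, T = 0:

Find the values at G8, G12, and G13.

G1 = R OR P = 0 OR 1 = 1
G2 = T AND S AND Q = 0 AND 0 AND 0 = 0
G3 = G2 OR T = 0 OR 0 = 0
G4 = NOT S = NOT 0 = 1
G5 = G3 OR Q = 0 OR 0 = 0
G6 = NOT S = NOT 0 = 1
G7 = Q OR G5 = 0 OR 0 = 0
G8 = G4 OR G6 = 1 OR 1 = 1
G9 = P OR G1 = 1 OR 1 = 1
G10 = G4 OR G3 OR G7 = 1 OR 0 OR 0 = 1
G11 = G7 OR G2 = 0 OR 0 = 0
G12 = G9 AND G1 AND G11 = 1 AND 1 AND 0 = 0
G13 = G1 AND G10 = 1 AND 1 = 1

G8 = 1  G12 = 0  G13 = 1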